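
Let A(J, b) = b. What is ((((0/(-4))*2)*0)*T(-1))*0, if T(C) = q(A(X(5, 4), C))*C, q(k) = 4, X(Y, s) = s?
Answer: 0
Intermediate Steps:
T(C) = 4*C
((((0/(-4))*2)*0)*T(-1))*0 = ((((0/(-4))*2)*0)*(4*(-1)))*0 = ((((0*(-1/4))*2)*0)*(-4))*0 = (((0*2)*0)*(-4))*0 = ((0*0)*(-4))*0 = (0*(-4))*0 = 0*0 = 0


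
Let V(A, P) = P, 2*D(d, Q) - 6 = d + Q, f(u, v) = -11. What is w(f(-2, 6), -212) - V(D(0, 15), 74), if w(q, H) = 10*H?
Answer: -2194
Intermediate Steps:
D(d, Q) = 3 + Q/2 + d/2 (D(d, Q) = 3 + (d + Q)/2 = 3 + (Q + d)/2 = 3 + (Q/2 + d/2) = 3 + Q/2 + d/2)
w(f(-2, 6), -212) - V(D(0, 15), 74) = 10*(-212) - 1*74 = -2120 - 74 = -2194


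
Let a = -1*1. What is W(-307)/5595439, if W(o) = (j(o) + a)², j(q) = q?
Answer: 94864/5595439 ≈ 0.016954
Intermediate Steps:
a = -1
W(o) = (-1 + o)² (W(o) = (o - 1)² = (-1 + o)²)
W(-307)/5595439 = (-1 - 307)²/5595439 = (-308)²*(1/5595439) = 94864*(1/5595439) = 94864/5595439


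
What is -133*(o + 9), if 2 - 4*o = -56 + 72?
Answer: -1463/2 ≈ -731.50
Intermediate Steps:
o = -7/2 (o = ½ - (-56 + 72)/4 = ½ - ¼*16 = ½ - 4 = -7/2 ≈ -3.5000)
-133*(o + 9) = -133*(-7/2 + 9) = -133*11/2 = -1463/2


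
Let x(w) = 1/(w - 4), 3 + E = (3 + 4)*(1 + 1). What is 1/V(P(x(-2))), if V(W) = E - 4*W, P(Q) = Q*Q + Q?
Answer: 9/104 ≈ 0.086538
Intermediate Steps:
E = 11 (E = -3 + (3 + 4)*(1 + 1) = -3 + 7*2 = -3 + 14 = 11)
x(w) = 1/(-4 + w)
P(Q) = Q + Q**2 (P(Q) = Q**2 + Q = Q + Q**2)
V(W) = 11 - 4*W
1/V(P(x(-2))) = 1/(11 - 4*(1 + 1/(-4 - 2))/(-4 - 2)) = 1/(11 - 4*(1 + 1/(-6))/(-6)) = 1/(11 - (-2)*(1 - 1/6)/3) = 1/(11 - (-2)*5/(3*6)) = 1/(11 - 4*(-5/36)) = 1/(11 + 5/9) = 1/(104/9) = 9/104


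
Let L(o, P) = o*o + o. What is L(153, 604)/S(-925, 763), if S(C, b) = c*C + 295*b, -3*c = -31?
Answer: 3213/29390 ≈ 0.10932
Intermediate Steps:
c = 31/3 (c = -⅓*(-31) = 31/3 ≈ 10.333)
S(C, b) = 295*b + 31*C/3 (S(C, b) = 31*C/3 + 295*b = 295*b + 31*C/3)
L(o, P) = o + o² (L(o, P) = o² + o = o + o²)
L(153, 604)/S(-925, 763) = (153*(1 + 153))/(295*763 + (31/3)*(-925)) = (153*154)/(225085 - 28675/3) = 23562/(646580/3) = 23562*(3/646580) = 3213/29390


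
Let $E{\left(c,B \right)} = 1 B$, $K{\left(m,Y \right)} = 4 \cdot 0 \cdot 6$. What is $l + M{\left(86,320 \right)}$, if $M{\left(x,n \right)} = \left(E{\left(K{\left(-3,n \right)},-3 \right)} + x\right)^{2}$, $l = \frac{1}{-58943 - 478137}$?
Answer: $\frac{3699944119}{537080} \approx 6889.0$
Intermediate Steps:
$K{\left(m,Y \right)} = 0$ ($K{\left(m,Y \right)} = 0 \cdot 6 = 0$)
$l = - \frac{1}{537080}$ ($l = \frac{1}{-537080} = - \frac{1}{537080} \approx -1.8619 \cdot 10^{-6}$)
$E{\left(c,B \right)} = B$
$M{\left(x,n \right)} = \left(-3 + x\right)^{2}$
$l + M{\left(86,320 \right)} = - \frac{1}{537080} + \left(-3 + 86\right)^{2} = - \frac{1}{537080} + 83^{2} = - \frac{1}{537080} + 6889 = \frac{3699944119}{537080}$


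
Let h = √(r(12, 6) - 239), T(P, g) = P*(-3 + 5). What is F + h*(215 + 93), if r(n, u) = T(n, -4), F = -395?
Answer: -395 + 308*I*√215 ≈ -395.0 + 4516.2*I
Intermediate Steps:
T(P, g) = 2*P (T(P, g) = P*2 = 2*P)
r(n, u) = 2*n
h = I*√215 (h = √(2*12 - 239) = √(24 - 239) = √(-215) = I*√215 ≈ 14.663*I)
F + h*(215 + 93) = -395 + (I*√215)*(215 + 93) = -395 + (I*√215)*308 = -395 + 308*I*√215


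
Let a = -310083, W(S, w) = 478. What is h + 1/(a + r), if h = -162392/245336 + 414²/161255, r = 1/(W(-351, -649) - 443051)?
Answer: 7774796974269024229/19390067056639366360 ≈ 0.40097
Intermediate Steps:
r = -1/442573 (r = 1/(478 - 443051) = 1/(-442573) = -1/442573 ≈ -2.2595e-6)
h = 1982885887/4945207085 (h = -162392*1/245336 + 171396*(1/161255) = -20299/30667 + 171396/161255 = 1982885887/4945207085 ≈ 0.40097)
h + 1/(a + r) = 1982885887/4945207085 + 1/(-310083 - 1/442573) = 1982885887/4945207085 + 1/(-137234363560/442573) = 1982885887/4945207085 - 442573/137234363560 = 7774796974269024229/19390067056639366360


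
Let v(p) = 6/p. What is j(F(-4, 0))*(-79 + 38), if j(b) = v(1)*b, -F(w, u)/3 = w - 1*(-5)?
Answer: 738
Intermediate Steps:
F(w, u) = -15 - 3*w (F(w, u) = -3*(w - 1*(-5)) = -3*(w + 5) = -3*(5 + w) = -15 - 3*w)
j(b) = 6*b (j(b) = (6/1)*b = (6*1)*b = 6*b)
j(F(-4, 0))*(-79 + 38) = (6*(-15 - 3*(-4)))*(-79 + 38) = (6*(-15 + 12))*(-41) = (6*(-3))*(-41) = -18*(-41) = 738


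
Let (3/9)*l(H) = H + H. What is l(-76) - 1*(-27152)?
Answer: 26696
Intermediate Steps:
l(H) = 6*H (l(H) = 3*(H + H) = 3*(2*H) = 6*H)
l(-76) - 1*(-27152) = 6*(-76) - 1*(-27152) = -456 + 27152 = 26696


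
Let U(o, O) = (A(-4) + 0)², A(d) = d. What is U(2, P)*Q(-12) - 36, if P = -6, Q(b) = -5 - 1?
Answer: -132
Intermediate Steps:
Q(b) = -6
U(o, O) = 16 (U(o, O) = (-4 + 0)² = (-4)² = 16)
U(2, P)*Q(-12) - 36 = 16*(-6) - 36 = -96 - 36 = -132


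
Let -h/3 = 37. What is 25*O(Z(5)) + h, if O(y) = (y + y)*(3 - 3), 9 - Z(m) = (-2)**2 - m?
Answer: -111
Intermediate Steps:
h = -111 (h = -3*37 = -111)
Z(m) = 5 + m (Z(m) = 9 - ((-2)**2 - m) = 9 - (4 - m) = 9 + (-4 + m) = 5 + m)
O(y) = 0 (O(y) = (2*y)*0 = 0)
25*O(Z(5)) + h = 25*0 - 111 = 0 - 111 = -111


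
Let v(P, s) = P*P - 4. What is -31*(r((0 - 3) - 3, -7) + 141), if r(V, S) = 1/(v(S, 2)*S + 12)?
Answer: -1324382/303 ≈ -4370.9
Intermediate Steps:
v(P, s) = -4 + P² (v(P, s) = P² - 4 = -4 + P²)
r(V, S) = 1/(12 + S*(-4 + S²)) (r(V, S) = 1/((-4 + S²)*S + 12) = 1/(S*(-4 + S²) + 12) = 1/(12 + S*(-4 + S²)))
-31*(r((0 - 3) - 3, -7) + 141) = -31*(1/(12 - 7*(-4 + (-7)²)) + 141) = -31*(1/(12 - 7*(-4 + 49)) + 141) = -31*(1/(12 - 7*45) + 141) = -31*(1/(12 - 315) + 141) = -31*(1/(-303) + 141) = -31*(-1/303 + 141) = -31*42722/303 = -1324382/303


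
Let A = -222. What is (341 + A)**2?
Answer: 14161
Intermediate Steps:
(341 + A)**2 = (341 - 222)**2 = 119**2 = 14161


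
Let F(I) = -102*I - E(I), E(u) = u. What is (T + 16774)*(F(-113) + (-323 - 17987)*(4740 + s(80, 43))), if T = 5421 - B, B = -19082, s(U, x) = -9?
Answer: -3575123603967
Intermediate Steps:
F(I) = -103*I (F(I) = -102*I - I = -103*I)
T = 24503 (T = 5421 - 1*(-19082) = 5421 + 19082 = 24503)
(T + 16774)*(F(-113) + (-323 - 17987)*(4740 + s(80, 43))) = (24503 + 16774)*(-103*(-113) + (-323 - 17987)*(4740 - 9)) = 41277*(11639 - 18310*4731) = 41277*(11639 - 86624610) = 41277*(-86612971) = -3575123603967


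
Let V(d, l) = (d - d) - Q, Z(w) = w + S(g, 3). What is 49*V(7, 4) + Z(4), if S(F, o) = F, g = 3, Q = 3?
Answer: -140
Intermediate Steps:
Z(w) = 3 + w (Z(w) = w + 3 = 3 + w)
V(d, l) = -3 (V(d, l) = (d - d) - 1*3 = 0 - 3 = -3)
49*V(7, 4) + Z(4) = 49*(-3) + (3 + 4) = -147 + 7 = -140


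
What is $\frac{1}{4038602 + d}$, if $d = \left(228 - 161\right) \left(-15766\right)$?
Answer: $\frac{1}{2982280} \approx 3.3531 \cdot 10^{-7}$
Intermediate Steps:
$d = -1056322$ ($d = 67 \left(-15766\right) = -1056322$)
$\frac{1}{4038602 + d} = \frac{1}{4038602 - 1056322} = \frac{1}{2982280}$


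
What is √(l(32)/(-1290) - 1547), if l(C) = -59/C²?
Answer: I*√2636147328690/41280 ≈ 39.332*I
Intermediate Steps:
l(C) = -59/C²
√(l(32)/(-1290) - 1547) = √(-59/32²/(-1290) - 1547) = √(-59*1/1024*(-1/1290) - 1547) = √(-59/1024*(-1/1290) - 1547) = √(59/1320960 - 1547) = √(-2043525061/1320960) = I*√2636147328690/41280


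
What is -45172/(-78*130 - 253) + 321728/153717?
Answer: 10287423428/1597580781 ≈ 6.4394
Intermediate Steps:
-45172/(-78*130 - 253) + 321728/153717 = -45172/(-10140 - 253) + 321728*(1/153717) = -45172/(-10393) + 321728/153717 = -45172*(-1/10393) + 321728/153717 = 45172/10393 + 321728/153717 = 10287423428/1597580781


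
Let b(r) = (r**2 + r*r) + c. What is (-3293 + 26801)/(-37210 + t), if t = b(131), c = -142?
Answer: -3918/505 ≈ -7.7584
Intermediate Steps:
b(r) = -142 + 2*r**2 (b(r) = (r**2 + r*r) - 142 = (r**2 + r**2) - 142 = 2*r**2 - 142 = -142 + 2*r**2)
t = 34180 (t = -142 + 2*131**2 = -142 + 2*17161 = -142 + 34322 = 34180)
(-3293 + 26801)/(-37210 + t) = (-3293 + 26801)/(-37210 + 34180) = 23508/(-3030) = 23508*(-1/3030) = -3918/505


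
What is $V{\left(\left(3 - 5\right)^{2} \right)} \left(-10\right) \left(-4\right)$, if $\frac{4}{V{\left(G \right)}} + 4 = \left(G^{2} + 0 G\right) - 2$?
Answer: $16$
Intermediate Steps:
$V{\left(G \right)} = \frac{4}{-6 + G^{2}}$ ($V{\left(G \right)} = \frac{4}{-4 + \left(\left(G^{2} + 0 G\right) - 2\right)} = \frac{4}{-4 + \left(\left(G^{2} + 0\right) - 2\right)} = \frac{4}{-4 + \left(G^{2} - 2\right)} = \frac{4}{-4 + \left(-2 + G^{2}\right)} = \frac{4}{-6 + G^{2}}$)
$V{\left(\left(3 - 5\right)^{2} \right)} \left(-10\right) \left(-4\right) = \frac{4}{-6 + \left(\left(3 - 5\right)^{2}\right)^{2}} \left(-10\right) \left(-4\right) = \frac{4}{-6 + \left(\left(-2\right)^{2}\right)^{2}} \left(-10\right) \left(-4\right) = \frac{4}{-6 + 4^{2}} \left(-10\right) \left(-4\right) = \frac{4}{-6 + 16} \left(-10\right) \left(-4\right) = \frac{4}{10} \left(-10\right) \left(-4\right) = 4 \cdot \frac{1}{10} \left(-10\right) \left(-4\right) = \frac{2}{5} \left(-10\right) \left(-4\right) = \left(-4\right) \left(-4\right) = 16$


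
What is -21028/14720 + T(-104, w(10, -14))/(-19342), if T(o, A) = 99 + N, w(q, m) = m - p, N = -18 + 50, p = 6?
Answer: -51081487/35589280 ≈ -1.4353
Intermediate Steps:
N = 32
w(q, m) = -6 + m (w(q, m) = m - 1*6 = m - 6 = -6 + m)
T(o, A) = 131 (T(o, A) = 99 + 32 = 131)
-21028/14720 + T(-104, w(10, -14))/(-19342) = -21028/14720 + 131/(-19342) = -21028*1/14720 + 131*(-1/19342) = -5257/3680 - 131/19342 = -51081487/35589280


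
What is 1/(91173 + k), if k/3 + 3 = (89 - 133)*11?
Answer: 1/89712 ≈ 1.1147e-5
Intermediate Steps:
k = -1461 (k = -9 + 3*((89 - 133)*11) = -9 + 3*(-44*11) = -9 + 3*(-484) = -9 - 1452 = -1461)
1/(91173 + k) = 1/(91173 - 1461) = 1/89712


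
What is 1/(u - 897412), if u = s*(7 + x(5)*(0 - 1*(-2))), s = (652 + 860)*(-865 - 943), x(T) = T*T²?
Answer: -1/703457284 ≈ -1.4216e-9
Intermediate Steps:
x(T) = T³
s = -2733696 (s = 1512*(-1808) = -2733696)
u = -702559872 (u = -2733696*(7 + 5³*(0 - 1*(-2))) = -2733696*(7 + 125*(0 + 2)) = -2733696*(7 + 125*2) = -2733696*(7 + 250) = -2733696*257 = -702559872)
1/(u - 897412) = 1/(-702559872 - 897412) = 1/(-703457284) = -1/703457284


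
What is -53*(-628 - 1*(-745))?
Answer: -6201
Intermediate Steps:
-53*(-628 - 1*(-745)) = -53*(-628 + 745) = -53*117 = -6201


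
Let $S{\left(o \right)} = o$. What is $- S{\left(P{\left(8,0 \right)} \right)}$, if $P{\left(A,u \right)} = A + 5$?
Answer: $-13$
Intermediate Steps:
$P{\left(A,u \right)} = 5 + A$
$- S{\left(P{\left(8,0 \right)} \right)} = - (5 + 8) = \left(-1\right) 13 = -13$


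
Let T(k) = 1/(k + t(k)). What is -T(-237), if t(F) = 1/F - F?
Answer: 237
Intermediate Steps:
T(k) = k (T(k) = 1/(k + (1/k - k)) = 1/(1/k) = k)
-T(-237) = -1*(-237) = 237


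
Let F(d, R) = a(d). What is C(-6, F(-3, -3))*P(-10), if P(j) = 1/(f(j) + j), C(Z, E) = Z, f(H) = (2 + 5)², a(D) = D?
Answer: -2/13 ≈ -0.15385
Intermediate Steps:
f(H) = 49 (f(H) = 7² = 49)
F(d, R) = d
P(j) = 1/(49 + j)
C(-6, F(-3, -3))*P(-10) = -6/(49 - 10) = -6/39 = -6*1/39 = -2/13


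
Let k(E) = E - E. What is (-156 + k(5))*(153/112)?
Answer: -5967/28 ≈ -213.11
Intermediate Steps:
k(E) = 0
(-156 + k(5))*(153/112) = (-156 + 0)*(153/112) = -23868/112 = -156*153/112 = -5967/28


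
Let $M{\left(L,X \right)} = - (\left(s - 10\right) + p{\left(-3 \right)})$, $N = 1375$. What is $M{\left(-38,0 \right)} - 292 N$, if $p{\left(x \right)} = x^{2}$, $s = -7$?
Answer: $-401492$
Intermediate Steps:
$M{\left(L,X \right)} = 8$ ($M{\left(L,X \right)} = - (\left(-7 - 10\right) + \left(-3\right)^{2}) = - (-17 + 9) = \left(-1\right) \left(-8\right) = 8$)
$M{\left(-38,0 \right)} - 292 N = 8 - 401500 = -401492$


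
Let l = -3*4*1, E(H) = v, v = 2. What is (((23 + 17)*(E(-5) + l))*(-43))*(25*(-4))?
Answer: -1720000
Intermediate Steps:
E(H) = 2
l = -12 (l = -12*1 = -12)
(((23 + 17)*(E(-5) + l))*(-43))*(25*(-4)) = (((23 + 17)*(2 - 12))*(-43))*(25*(-4)) = ((40*(-10))*(-43))*(-100) = -400*(-43)*(-100) = 17200*(-100) = -1720000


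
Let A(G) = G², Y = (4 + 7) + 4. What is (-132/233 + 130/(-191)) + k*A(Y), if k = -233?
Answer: -2333125277/44503 ≈ -52426.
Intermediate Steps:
Y = 15 (Y = 11 + 4 = 15)
(-132/233 + 130/(-191)) + k*A(Y) = (-132/233 + 130/(-191)) - 233*15² = (-132*1/233 + 130*(-1/191)) - 233*225 = (-132/233 - 130/191) - 52425 = -55502/44503 - 52425 = -2333125277/44503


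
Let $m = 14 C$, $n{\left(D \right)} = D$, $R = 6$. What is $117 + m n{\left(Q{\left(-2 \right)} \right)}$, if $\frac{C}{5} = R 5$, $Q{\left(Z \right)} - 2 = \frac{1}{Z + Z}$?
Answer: $3792$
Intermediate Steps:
$Q{\left(Z \right)} = 2 + \frac{1}{2 Z}$ ($Q{\left(Z \right)} = 2 + \frac{1}{Z + Z} = 2 + \frac{1}{2 Z}$)
$C = 150$ ($C = 5 \cdot 6 \cdot 5 = 5 \cdot 30 = 150$)
$m = 2100$ ($m = 14 \cdot 150 = 2100$)
$117 + m n{\left(Q{\left(-2 \right)} \right)} = 117 + 2100 \left(2 + \frac{1}{2 \left(-2\right)}\right) = 117 + 2100 \left(2 + \frac{1}{2} \left(- \frac{1}{2}\right)\right) = 117 + 2100 \left(2 - \frac{1}{4}\right) = 117 + 2100 \cdot \frac{7}{4} = 117 + 3675 = 3792$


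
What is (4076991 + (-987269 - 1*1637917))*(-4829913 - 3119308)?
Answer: -11540718793905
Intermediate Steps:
(4076991 + (-987269 - 1*1637917))*(-4829913 - 3119308) = (4076991 + (-987269 - 1637917))*(-7949221) = (4076991 - 2625186)*(-7949221) = 1451805*(-7949221) = -11540718793905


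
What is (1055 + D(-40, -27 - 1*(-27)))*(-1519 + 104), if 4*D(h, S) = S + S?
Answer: -1492825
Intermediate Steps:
D(h, S) = S/2 (D(h, S) = (S + S)/4 = (2*S)/4 = S/2)
(1055 + D(-40, -27 - 1*(-27)))*(-1519 + 104) = (1055 + (-27 - 1*(-27))/2)*(-1519 + 104) = (1055 + (-27 + 27)/2)*(-1415) = (1055 + (½)*0)*(-1415) = (1055 + 0)*(-1415) = 1055*(-1415) = -1492825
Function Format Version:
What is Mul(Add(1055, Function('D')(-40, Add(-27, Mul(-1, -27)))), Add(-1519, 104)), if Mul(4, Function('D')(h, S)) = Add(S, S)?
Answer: -1492825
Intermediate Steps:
Function('D')(h, S) = Mul(Rational(1, 2), S) (Function('D')(h, S) = Mul(Rational(1, 4), Add(S, S)) = Mul(Rational(1, 4), Mul(2, S)) = Mul(Rational(1, 2), S))
Mul(Add(1055, Function('D')(-40, Add(-27, Mul(-1, -27)))), Add(-1519, 104)) = Mul(Add(1055, Mul(Rational(1, 2), Add(-27, Mul(-1, -27)))), Add(-1519, 104)) = Mul(Add(1055, Mul(Rational(1, 2), Add(-27, 27))), -1415) = Mul(Add(1055, Mul(Rational(1, 2), 0)), -1415) = Mul(Add(1055, 0), -1415) = Mul(1055, -1415) = -1492825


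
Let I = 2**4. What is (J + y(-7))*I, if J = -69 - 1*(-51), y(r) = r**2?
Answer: 496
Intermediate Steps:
J = -18 (J = -69 + 51 = -18)
I = 16
(J + y(-7))*I = (-18 + (-7)**2)*16 = (-18 + 49)*16 = 31*16 = 496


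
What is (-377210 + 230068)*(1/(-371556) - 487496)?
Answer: 13326067064137667/185778 ≈ 7.1731e+10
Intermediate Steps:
(-377210 + 230068)*(1/(-371556) - 487496) = -147142*(-1/371556 - 487496) = -147142*(-181132063777/371556) = 13326067064137667/185778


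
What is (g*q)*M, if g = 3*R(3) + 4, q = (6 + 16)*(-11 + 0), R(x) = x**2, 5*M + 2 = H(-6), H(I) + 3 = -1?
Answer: 45012/5 ≈ 9002.4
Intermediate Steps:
H(I) = -4 (H(I) = -3 - 1 = -4)
M = -6/5 (M = -2/5 + (1/5)*(-4) = -2/5 - 4/5 = -6/5 ≈ -1.2000)
q = -242 (q = 22*(-11) = -242)
g = 31 (g = 3*3**2 + 4 = 3*9 + 4 = 27 + 4 = 31)
(g*q)*M = (31*(-242))*(-6/5) = -7502*(-6/5) = 45012/5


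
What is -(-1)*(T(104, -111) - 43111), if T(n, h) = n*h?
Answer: -54655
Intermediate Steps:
T(n, h) = h*n
-(-1)*(T(104, -111) - 43111) = -(-1)*(-111*104 - 43111) = -(-1)*(-11544 - 43111) = -(-1)*(-54655) = -1*54655 = -54655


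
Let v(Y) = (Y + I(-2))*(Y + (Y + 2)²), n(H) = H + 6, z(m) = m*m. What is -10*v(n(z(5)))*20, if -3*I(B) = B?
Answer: -21280000/3 ≈ -7.0933e+6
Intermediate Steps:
z(m) = m²
I(B) = -B/3
n(H) = 6 + H
v(Y) = (⅔ + Y)*(Y + (2 + Y)²) (v(Y) = (Y - ⅓*(-2))*(Y + (Y + 2)²) = (Y + ⅔)*(Y + (2 + Y)²) = (⅔ + Y)*(Y + (2 + Y)²))
-10*v(n(z(5)))*20 = -10*(8/3 + (6 + 5²)³ + 17*(6 + 5²)²/3 + 22*(6 + 5²)/3)*20 = -10*(8/3 + (6 + 25)³ + 17*(6 + 25)²/3 + 22*(6 + 25)/3)*20 = -10*(8/3 + 31³ + (17/3)*31² + (22/3)*31)*20 = -10*(8/3 + 29791 + (17/3)*961 + 682/3)*20 = -10*(8/3 + 29791 + 16337/3 + 682/3)*20 = -10*106400/3*20 = -1064000/3*20 = -21280000/3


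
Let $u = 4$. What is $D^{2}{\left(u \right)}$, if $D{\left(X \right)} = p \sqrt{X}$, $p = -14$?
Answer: $784$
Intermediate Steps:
$D{\left(X \right)} = - 14 \sqrt{X}$
$D^{2}{\left(u \right)} = \left(- 14 \sqrt{4}\right)^{2} = \left(\left(-14\right) 2\right)^{2} = \left(-28\right)^{2} = 784$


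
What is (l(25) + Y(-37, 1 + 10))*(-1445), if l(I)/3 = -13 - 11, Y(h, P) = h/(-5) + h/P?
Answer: 1080282/11 ≈ 98208.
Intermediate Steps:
Y(h, P) = -h/5 + h/P (Y(h, P) = h*(-⅕) + h/P = -h/5 + h/P)
l(I) = -72 (l(I) = 3*(-13 - 11) = 3*(-24) = -72)
(l(25) + Y(-37, 1 + 10))*(-1445) = (-72 + (-⅕*(-37) - 37/(1 + 10)))*(-1445) = (-72 + (37/5 - 37/11))*(-1445) = (-72 + 222/55)*(-1445) = -3738/55*(-1445) = 1080282/11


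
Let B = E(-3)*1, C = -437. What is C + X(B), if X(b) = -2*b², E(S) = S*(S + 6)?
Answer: -599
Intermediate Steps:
E(S) = S*(6 + S)
B = -9 (B = -3*(6 - 3)*1 = -3*3*1 = -9*1 = -9)
C + X(B) = -437 - 2*(-9)² = -437 - 2*81 = -437 - 162 = -599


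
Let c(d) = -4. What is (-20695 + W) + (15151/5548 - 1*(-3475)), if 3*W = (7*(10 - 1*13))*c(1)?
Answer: -95366065/5548 ≈ -17189.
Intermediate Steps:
W = 28 (W = ((7*(10 - 1*13))*(-4))/3 = ((7*(10 - 13))*(-4))/3 = ((7*(-3))*(-4))/3 = (-21*(-4))/3 = (1/3)*84 = 28)
(-20695 + W) + (15151/5548 - 1*(-3475)) = (-20695 + 28) + (15151/5548 - 1*(-3475)) = -20667 + (15151*(1/5548) + 3475) = -20667 + (15151/5548 + 3475) = -20667 + 19294451/5548 = -95366065/5548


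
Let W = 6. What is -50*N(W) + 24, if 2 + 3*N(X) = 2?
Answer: 24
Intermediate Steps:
N(X) = 0 (N(X) = -⅔ + (⅓)*2 = -⅔ + ⅔ = 0)
-50*N(W) + 24 = -50*0 + 24 = 0 + 24 = 24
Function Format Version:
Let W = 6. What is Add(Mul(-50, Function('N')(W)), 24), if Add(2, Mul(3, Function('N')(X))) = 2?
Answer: 24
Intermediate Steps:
Function('N')(X) = 0 (Function('N')(X) = Add(Rational(-2, 3), Mul(Rational(1, 3), 2)) = Add(Rational(-2, 3), Rational(2, 3)) = 0)
Add(Mul(-50, Function('N')(W)), 24) = Add(Mul(-50, 0), 24) = Add(0, 24) = 24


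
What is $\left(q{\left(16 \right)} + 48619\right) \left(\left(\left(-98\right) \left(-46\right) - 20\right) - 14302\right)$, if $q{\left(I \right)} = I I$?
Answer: $-479659250$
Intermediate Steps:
$q{\left(I \right)} = I^{2}$
$\left(q{\left(16 \right)} + 48619\right) \left(\left(\left(-98\right) \left(-46\right) - 20\right) - 14302\right) = \left(16^{2} + 48619\right) \left(\left(\left(-98\right) \left(-46\right) - 20\right) - 14302\right) = \left(256 + 48619\right) \left(\left(4508 - 20\right) - 14302\right) = 48875 \left(4488 - 14302\right) = 48875 \left(-9814\right) = -479659250$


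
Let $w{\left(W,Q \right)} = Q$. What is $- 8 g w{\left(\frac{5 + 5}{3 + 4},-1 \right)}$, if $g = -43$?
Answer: $-344$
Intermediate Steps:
$- 8 g w{\left(\frac{5 + 5}{3 + 4},-1 \right)} = \left(-8\right) \left(-43\right) \left(-1\right) = 344 \left(-1\right) = -344$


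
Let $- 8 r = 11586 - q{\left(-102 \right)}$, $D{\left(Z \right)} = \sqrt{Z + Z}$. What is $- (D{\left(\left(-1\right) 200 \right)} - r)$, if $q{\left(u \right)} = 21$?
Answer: $- \frac{11565}{8} - 20 i \approx -1445.6 - 20.0 i$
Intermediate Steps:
$D{\left(Z \right)} = \sqrt{2} \sqrt{Z}$ ($D{\left(Z \right)} = \sqrt{2 Z} = \sqrt{2} \sqrt{Z}$)
$r = - \frac{11565}{8}$ ($r = - \frac{11586 - 21}{8} = \left(- \frac{1}{8}\right) 11565 = - \frac{11565}{8} \approx -1445.6$)
$- (D{\left(\left(-1\right) 200 \right)} - r) = - (\sqrt{2} \sqrt{\left(-1\right) 200} - - \frac{11565}{8}) = - (\sqrt{2} \sqrt{-200} + \frac{11565}{8}) = - (\sqrt{2} \cdot 10 i \sqrt{2} + \frac{11565}{8}) = - (20 i + \frac{11565}{8}) = - (\frac{11565}{8} + 20 i) = - \frac{11565}{8} - 20 i$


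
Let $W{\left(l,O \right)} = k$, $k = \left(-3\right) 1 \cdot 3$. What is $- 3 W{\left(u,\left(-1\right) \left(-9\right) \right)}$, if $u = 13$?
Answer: $27$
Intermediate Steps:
$k = -9$ ($k = \left(-3\right) 3 = -9$)
$W{\left(l,O \right)} = -9$
$- 3 W{\left(u,\left(-1\right) \left(-9\right) \right)} = \left(-3\right) \left(-9\right) = 27$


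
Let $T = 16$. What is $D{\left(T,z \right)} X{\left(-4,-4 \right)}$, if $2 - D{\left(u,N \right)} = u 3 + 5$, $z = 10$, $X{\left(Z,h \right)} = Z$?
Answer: $204$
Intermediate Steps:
$D{\left(u,N \right)} = -3 - 3 u$ ($D{\left(u,N \right)} = 2 - \left(u 3 + 5\right) = 2 - \left(3 u + 5\right) = 2 - \left(5 + 3 u\right) = -3 - 3 u$)
$D{\left(T,z \right)} X{\left(-4,-4 \right)} = \left(-3 - 48\right) \left(-4\right) = \left(-51\right) \left(-4\right) = 204$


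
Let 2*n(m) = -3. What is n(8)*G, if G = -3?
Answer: 9/2 ≈ 4.5000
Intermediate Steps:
n(m) = -3/2 (n(m) = (½)*(-3) = -3/2)
n(8)*G = -3/2*(-3) = 9/2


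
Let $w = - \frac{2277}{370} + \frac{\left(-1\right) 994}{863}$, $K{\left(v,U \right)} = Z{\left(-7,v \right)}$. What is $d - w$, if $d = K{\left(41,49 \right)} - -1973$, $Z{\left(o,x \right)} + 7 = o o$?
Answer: $\frac{645742481}{319310} \approx 2022.3$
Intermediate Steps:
$Z{\left(o,x \right)} = -7 + o^{2}$ ($Z{\left(o,x \right)} = -7 + o o = -7 + o^{2}$)
$K{\left(v,U \right)} = 42$ ($K{\left(v,U \right)} = -7 + \left(-7\right)^{2} = -7 + 49 = 42$)
$w = - \frac{2332831}{319310}$ ($w = \left(-2277\right) \frac{1}{370} - \frac{994}{863} = - \frac{2277}{370} - \frac{994}{863} = - \frac{2332831}{319310} \approx -7.3058$)
$d = 2015$ ($d = 42 - -1973 = 42 + 1973 = 2015$)
$d - w = 2015 - - \frac{2332831}{319310} = 2015 + \frac{2332831}{319310} = \frac{645742481}{319310}$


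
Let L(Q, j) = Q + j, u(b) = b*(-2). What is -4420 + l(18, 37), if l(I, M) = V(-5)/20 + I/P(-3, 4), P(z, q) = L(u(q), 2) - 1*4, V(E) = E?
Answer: -88441/20 ≈ -4422.0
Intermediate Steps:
u(b) = -2*b
P(z, q) = -2 - 2*q (P(z, q) = (-2*q + 2) - 1*4 = (2 - 2*q) - 4 = -2 - 2*q)
l(I, M) = -¼ - I/10 (l(I, M) = -5/20 + I/(-2 - 2*4) = -5*1/20 + I/(-2 - 8) = -¼ + I/(-10) = -¼ + I*(-⅒) = -¼ - I/10)
-4420 + l(18, 37) = -4420 + (-¼ - ⅒*18) = -4420 + (-¼ - 9/5) = -4420 - 41/20 = -88441/20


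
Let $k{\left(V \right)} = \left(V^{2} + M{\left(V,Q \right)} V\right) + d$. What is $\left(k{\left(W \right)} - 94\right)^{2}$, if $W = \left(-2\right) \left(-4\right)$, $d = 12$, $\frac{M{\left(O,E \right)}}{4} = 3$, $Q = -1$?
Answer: $6084$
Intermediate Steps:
$M{\left(O,E \right)} = 12$ ($M{\left(O,E \right)} = 4 \cdot 3 = 12$)
$W = 8$
$k{\left(V \right)} = 12 + V^{2} + 12 V$ ($k{\left(V \right)} = \left(V^{2} + 12 V\right) + 12 = 12 + V^{2} + 12 V$)
$\left(k{\left(W \right)} - 94\right)^{2} = \left(\left(12 + 8^{2} + 12 \cdot 8\right) - 94\right)^{2} = \left(\left(12 + 64 + 96\right) - 94\right)^{2} = \left(172 - 94\right)^{2} = 78^{2} = 6084$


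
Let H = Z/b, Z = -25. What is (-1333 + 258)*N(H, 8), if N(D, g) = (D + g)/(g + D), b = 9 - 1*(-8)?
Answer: -1075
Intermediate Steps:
b = 17 (b = 9 + 8 = 17)
H = -25/17 ≈ -1.4706
N(D, g) = 1 (N(D, g) = (D + g)/(D + g) = 1)
(-1333 + 258)*N(H, 8) = (-1333 + 258)*1 = -1075*1 = -1075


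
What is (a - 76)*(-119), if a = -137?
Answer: 25347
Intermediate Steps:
(a - 76)*(-119) = (-137 - 76)*(-119) = -213*(-119) = 25347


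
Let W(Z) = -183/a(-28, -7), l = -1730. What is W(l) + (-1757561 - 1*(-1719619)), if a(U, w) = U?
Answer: -1062193/28 ≈ -37935.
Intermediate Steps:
W(Z) = 183/28 (W(Z) = -183/(-28) = -183*(-1/28) = 183/28)
W(l) + (-1757561 - 1*(-1719619)) = 183/28 + (-1757561 - 1*(-1719619)) = 183/28 + (-1757561 + 1719619) = 183/28 - 37942 = -1062193/28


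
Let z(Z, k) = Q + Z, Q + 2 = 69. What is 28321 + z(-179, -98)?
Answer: 28209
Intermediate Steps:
Q = 67 (Q = -2 + 69 = 67)
z(Z, k) = 67 + Z
28321 + z(-179, -98) = 28321 + (67 - 179) = 28321 - 112 = 28209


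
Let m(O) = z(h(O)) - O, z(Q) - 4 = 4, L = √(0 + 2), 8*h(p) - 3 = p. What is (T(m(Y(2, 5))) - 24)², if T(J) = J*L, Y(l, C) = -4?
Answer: 864 - 576*√2 ≈ 49.413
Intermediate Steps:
h(p) = 3/8 + p/8
L = √2 ≈ 1.4142
z(Q) = 8 (z(Q) = 4 + 4 = 8)
m(O) = 8 - O
T(J) = J*√2
(T(m(Y(2, 5))) - 24)² = ((8 - 1*(-4))*√2 - 24)² = ((8 + 4)*√2 - 24)² = (12*√2 - 24)² = (-24 + 12*√2)²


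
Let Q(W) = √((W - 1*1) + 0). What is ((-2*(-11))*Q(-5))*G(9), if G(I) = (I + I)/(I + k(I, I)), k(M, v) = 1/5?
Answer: 990*I*√6/23 ≈ 105.43*I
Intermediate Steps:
Q(W) = √(-1 + W) (Q(W) = √((W - 1) + 0) = √((-1 + W) + 0) = √(-1 + W))
k(M, v) = ⅕
G(I) = 2*I/(⅕ + I) (G(I) = (I + I)/(I + ⅕) = (2*I)/(⅕ + I) = 2*I/(⅕ + I))
((-2*(-11))*Q(-5))*G(9) = ((-2*(-11))*√(-1 - 5))*(10*9/(1 + 5*9)) = (22*√(-6))*(10*9/(1 + 45)) = (22*(I*√6))*(10*9/46) = (22*I*√6)*(10*9*(1/46)) = (22*I*√6)*(45/23) = 990*I*√6/23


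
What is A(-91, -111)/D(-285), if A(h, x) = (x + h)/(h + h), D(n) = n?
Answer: -101/25935 ≈ -0.0038944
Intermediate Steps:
A(h, x) = (h + x)/(2*h) (A(h, x) = (h + x)/((2*h)) = (h + x)*(1/(2*h)) = (h + x)/(2*h))
A(-91, -111)/D(-285) = ((1/2)*(-91 - 111)/(-91))/(-285) = ((1/2)*(-1/91)*(-202))*(-1/285) = (101/91)*(-1/285) = -101/25935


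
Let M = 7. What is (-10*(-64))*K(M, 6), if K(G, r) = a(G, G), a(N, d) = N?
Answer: 4480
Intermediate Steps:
K(G, r) = G
(-10*(-64))*K(M, 6) = -10*(-64)*7 = 640*7 = 4480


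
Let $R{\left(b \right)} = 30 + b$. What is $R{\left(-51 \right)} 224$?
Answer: $-4704$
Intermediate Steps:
$R{\left(-51 \right)} 224 = \left(30 - 51\right) 224 = \left(-21\right) 224 = -4704$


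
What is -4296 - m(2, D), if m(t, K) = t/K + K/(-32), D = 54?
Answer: -1855159/432 ≈ -4294.4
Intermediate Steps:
m(t, K) = -K/32 + t/K (m(t, K) = t/K + K*(-1/32) = t/K - K/32 = -K/32 + t/K)
-4296 - m(2, D) = -4296 - (-1/32*54 + 2/54) = -4296 - (-27/16 + 2*(1/54)) = -4296 - (-27/16 + 1/27) = -4296 - 1*(-713/432) = -4296 + 713/432 = -1855159/432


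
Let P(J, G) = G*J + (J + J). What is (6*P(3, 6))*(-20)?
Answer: -2880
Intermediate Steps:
P(J, G) = 2*J + G*J (P(J, G) = G*J + 2*J = 2*J + G*J)
(6*P(3, 6))*(-20) = (6*(3*(2 + 6)))*(-20) = (6*(3*8))*(-20) = (6*24)*(-20) = 144*(-20) = -2880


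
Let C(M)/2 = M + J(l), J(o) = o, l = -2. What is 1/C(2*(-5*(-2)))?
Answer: 1/36 ≈ 0.027778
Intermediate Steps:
C(M) = -4 + 2*M (C(M) = 2*(M - 2) = 2*(-2 + M) = -4 + 2*M)
1/C(2*(-5*(-2))) = 1/(-4 + 2*(2*(-5*(-2)))) = 1/(-4 + 2*(2*10)) = 1/(-4 + 2*20) = 1/(-4 + 40) = 1/36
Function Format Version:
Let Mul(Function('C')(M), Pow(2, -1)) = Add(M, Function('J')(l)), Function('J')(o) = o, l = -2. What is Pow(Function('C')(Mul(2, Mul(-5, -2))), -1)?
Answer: Rational(1, 36) ≈ 0.027778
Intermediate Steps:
Function('C')(M) = Add(-4, Mul(2, M)) (Function('C')(M) = Mul(2, Add(M, -2)) = Mul(2, Add(-2, M)) = Add(-4, Mul(2, M)))
Pow(Function('C')(Mul(2, Mul(-5, -2))), -1) = Pow(Add(-4, Mul(2, Mul(2, Mul(-5, -2)))), -1) = Pow(Add(-4, Mul(2, Mul(2, 10))), -1) = Pow(Add(-4, Mul(2, 20)), -1) = Pow(Add(-4, 40), -1) = Pow(36, -1) = Rational(1, 36)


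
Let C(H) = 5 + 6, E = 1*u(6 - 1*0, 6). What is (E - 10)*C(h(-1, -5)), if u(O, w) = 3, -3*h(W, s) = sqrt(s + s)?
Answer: -77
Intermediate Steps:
h(W, s) = -sqrt(2)*sqrt(s)/3 (h(W, s) = -sqrt(s + s)/3 = -sqrt(2)*sqrt(s)/3)
E = 3 (E = 1*3 = 3)
C(H) = 11
(E - 10)*C(h(-1, -5)) = (3 - 10)*11 = -7*11 = -77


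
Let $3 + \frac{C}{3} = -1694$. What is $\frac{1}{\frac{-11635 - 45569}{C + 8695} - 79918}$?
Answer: $- \frac{901}{72020419} \approx -1.251 \cdot 10^{-5}$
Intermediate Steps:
$C = -5091$ ($C = -9 + 3 \left(-1694\right) = -9 - 5082 = -5091$)
$\frac{1}{\frac{-11635 - 45569}{C + 8695} - 79918} = \frac{1}{\frac{-11635 - 45569}{-5091 + 8695} - 79918} = \frac{1}{- \frac{57204}{3604} - 79918} = \frac{1}{\left(-57204\right) \frac{1}{3604} - 79918} = \frac{1}{- \frac{14301}{901} - 79918} = \frac{1}{- \frac{72020419}{901}} = - \frac{901}{72020419}$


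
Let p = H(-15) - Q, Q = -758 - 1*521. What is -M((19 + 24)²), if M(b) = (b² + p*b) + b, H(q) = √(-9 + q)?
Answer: -5785521 - 3698*I*√6 ≈ -5.7855e+6 - 9058.2*I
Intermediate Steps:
Q = -1279 (Q = -758 - 521 = -1279)
p = 1279 + 2*I*√6 (p = √(-9 - 15) - 1*(-1279) = √(-24) + 1279 = 2*I*√6 + 1279 = 1279 + 2*I*√6 ≈ 1279.0 + 4.899*I)
M(b) = b + b² + b*(1279 + 2*I*√6) (M(b) = (b² + (1279 + 2*I*√6)*b) + b = (b² + b*(1279 + 2*I*√6)) + b = b + b² + b*(1279 + 2*I*√6))
-M((19 + 24)²) = -(19 + 24)²*(1280 + (19 + 24)² + 2*I*√6) = -43²*(1280 + 43² + 2*I*√6) = -1849*(1280 + 1849 + 2*I*√6) = -1849*(3129 + 2*I*√6) = -(5785521 + 3698*I*√6) = -5785521 - 3698*I*√6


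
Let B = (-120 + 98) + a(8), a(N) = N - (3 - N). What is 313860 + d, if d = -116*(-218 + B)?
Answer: 340192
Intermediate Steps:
a(N) = -3 + 2*N (a(N) = N + (-3 + N) = -3 + 2*N)
B = -9 (B = (-120 + 98) + (-3 + 2*8) = -22 + (-3 + 16) = -22 + 13 = -9)
d = 26332 (d = -116*(-218 - 9) = -116*(-227) = 26332)
313860 + d = 313860 + 26332 = 340192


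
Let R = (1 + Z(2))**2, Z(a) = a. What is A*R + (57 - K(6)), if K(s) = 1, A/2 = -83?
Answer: -1438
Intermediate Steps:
A = -166 (A = 2*(-83) = -166)
R = 9 (R = (1 + 2)**2 = 3**2 = 9)
A*R + (57 - K(6)) = -166*9 + (57 - 1*1) = -1494 + (57 - 1) = -1494 + 56 = -1438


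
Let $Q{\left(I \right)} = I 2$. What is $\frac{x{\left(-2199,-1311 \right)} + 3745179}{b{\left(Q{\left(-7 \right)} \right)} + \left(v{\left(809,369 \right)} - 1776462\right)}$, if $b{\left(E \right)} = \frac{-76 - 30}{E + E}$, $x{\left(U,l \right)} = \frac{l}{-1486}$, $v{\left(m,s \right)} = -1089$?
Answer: $- \frac{38957361135}{18490046123} \approx -2.1069$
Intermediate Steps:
$x{\left(U,l \right)} = - \frac{l}{1486}$ ($x{\left(U,l \right)} = l \left(- \frac{1}{1486}\right) = - \frac{l}{1486}$)
$Q{\left(I \right)} = 2 I$
$b{\left(E \right)} = - \frac{53}{E}$ ($b{\left(E \right)} = - \frac{106}{2 E} = - 106 \frac{1}{2 E} = - \frac{53}{E}$)
$\frac{x{\left(-2199,-1311 \right)} + 3745179}{b{\left(Q{\left(-7 \right)} \right)} + \left(v{\left(809,369 \right)} - 1776462\right)} = \frac{\left(- \frac{1}{1486}\right) \left(-1311\right) + 3745179}{- \frac{53}{2 \left(-7\right)} - 1777551} = \frac{\frac{1311}{1486} + 3745179}{- \frac{53}{-14} - 1777551} = \frac{5565337305}{1486 \left(\left(-53\right) \left(- \frac{1}{14}\right) - 1777551\right)} = \frac{5565337305}{1486 \left(\frac{53}{14} - 1777551\right)} = \frac{5565337305}{1486 \left(- \frac{24885661}{14}\right)} = \frac{5565337305}{1486} \left(- \frac{14}{24885661}\right) = - \frac{38957361135}{18490046123}$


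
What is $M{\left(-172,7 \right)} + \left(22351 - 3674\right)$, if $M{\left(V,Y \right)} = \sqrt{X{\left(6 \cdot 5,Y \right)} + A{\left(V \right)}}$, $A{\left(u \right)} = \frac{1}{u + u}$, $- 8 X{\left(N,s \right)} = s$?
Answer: $18677 + \frac{i \sqrt{6493}}{86} \approx 18677.0 + 0.93697 i$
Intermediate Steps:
$X{\left(N,s \right)} = - \frac{s}{8}$
$A{\left(u \right)} = \frac{1}{2 u}$
$M{\left(V,Y \right)} = \sqrt{\frac{1}{2 V} - \frac{Y}{8}}$ ($M{\left(V,Y \right)} = \sqrt{- \frac{Y}{8} + \frac{1}{2 V}} = \sqrt{\frac{1}{2 V} - \frac{Y}{8}}$)
$M{\left(-172,7 \right)} + \left(22351 - 3674\right) = \frac{\sqrt{\left(-2\right) 7 + \frac{8}{-172}}}{4} + \left(22351 - 3674\right) = \frac{\sqrt{-14 + 8 \left(- \frac{1}{172}\right)}}{4} + \left(22351 - 3674\right) = \frac{\sqrt{-14 - \frac{2}{43}}}{4} + 18677 = \frac{\sqrt{- \frac{604}{43}}}{4} + 18677 = \frac{\frac{2}{43} i \sqrt{6493}}{4} + 18677 = \frac{i \sqrt{6493}}{86} + 18677 = 18677 + \frac{i \sqrt{6493}}{86}$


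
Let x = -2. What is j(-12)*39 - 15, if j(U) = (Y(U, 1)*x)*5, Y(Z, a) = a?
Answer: -405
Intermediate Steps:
j(U) = -10 (j(U) = (1*(-2))*5 = -2*5 = -10)
j(-12)*39 - 15 = -10*39 - 15 = -390 - 15 = -405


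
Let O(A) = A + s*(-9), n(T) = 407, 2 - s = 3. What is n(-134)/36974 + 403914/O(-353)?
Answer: -3733544057/3179764 ≈ -1174.2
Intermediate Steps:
s = -1 (s = 2 - 1*3 = 2 - 3 = -1)
O(A) = 9 + A (O(A) = A - 1*(-9) = A + 9 = 9 + A)
n(-134)/36974 + 403914/O(-353) = 407/36974 + 403914/(9 - 353) = 407*(1/36974) + 403914/(-344) = 407/36974 + 403914*(-1/344) = 407/36974 - 201957/172 = -3733544057/3179764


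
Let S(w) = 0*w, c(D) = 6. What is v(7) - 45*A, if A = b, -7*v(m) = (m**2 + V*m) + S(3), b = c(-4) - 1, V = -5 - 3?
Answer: -224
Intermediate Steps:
S(w) = 0
V = -8
b = 5 (b = 6 - 1 = 5)
v(m) = -m**2/7 + 8*m/7 (v(m) = -((m**2 - 8*m) + 0)/7 = -(m**2 - 8*m)/7 = -m**2/7 + 8*m/7)
A = 5
v(7) - 45*A = (1/7)*7*(8 - 1*7) - 45*5 = (1/7)*7*(8 - 7) - 225 = (1/7)*7*1 - 225 = 1 - 225 = -224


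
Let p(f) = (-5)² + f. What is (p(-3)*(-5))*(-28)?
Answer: 3080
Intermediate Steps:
p(f) = 25 + f
(p(-3)*(-5))*(-28) = ((25 - 3)*(-5))*(-28) = (22*(-5))*(-28) = -110*(-28) = 3080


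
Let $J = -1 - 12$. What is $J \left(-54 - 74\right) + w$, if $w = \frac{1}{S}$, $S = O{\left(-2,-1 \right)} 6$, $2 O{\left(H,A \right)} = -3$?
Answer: $\frac{14975}{9} \approx 1663.9$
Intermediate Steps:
$O{\left(H,A \right)} = - \frac{3}{2}$ ($O{\left(H,A \right)} = \frac{1}{2} \left(-3\right) = - \frac{3}{2}$)
$S = -9$ ($S = \left(- \frac{3}{2}\right) 6 = -9$)
$J = -13$ ($J = -1 - 12 = -13$)
$w = - \frac{1}{9}$ ($w = \frac{1}{-9} = - \frac{1}{9} \approx -0.11111$)
$J \left(-54 - 74\right) + w = - 13 \left(-54 - 74\right) - \frac{1}{9} = \left(-13\right) \left(-128\right) - \frac{1}{9} = 1664 - \frac{1}{9} = \frac{14975}{9}$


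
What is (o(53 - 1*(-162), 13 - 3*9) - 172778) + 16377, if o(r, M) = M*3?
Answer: -156443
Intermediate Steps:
o(r, M) = 3*M
(o(53 - 1*(-162), 13 - 3*9) - 172778) + 16377 = (3*(13 - 3*9) - 172778) + 16377 = (3*(13 - 27) - 172778) + 16377 = (3*(-14) - 172778) + 16377 = (-42 - 172778) + 16377 = -172820 + 16377 = -156443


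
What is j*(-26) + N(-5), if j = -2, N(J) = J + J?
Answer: 42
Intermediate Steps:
N(J) = 2*J
j*(-26) + N(-5) = -2*(-26) + 2*(-5) = 52 - 10 = 42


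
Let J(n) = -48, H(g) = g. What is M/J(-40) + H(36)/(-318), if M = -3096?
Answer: 6825/106 ≈ 64.387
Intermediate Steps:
M/J(-40) + H(36)/(-318) = -3096/(-48) + 36/(-318) = -3096*(-1/48) + 36*(-1/318) = 129/2 - 6/53 = 6825/106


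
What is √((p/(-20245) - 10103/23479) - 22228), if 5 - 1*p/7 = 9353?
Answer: I*√5021580097862626259505/475332355 ≈ 149.08*I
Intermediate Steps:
p = -65436 (p = 35 - 7*9353 = 35 - 65471 = -65436)
√((p/(-20245) - 10103/23479) - 22228) = √((-65436/(-20245) - 10103/23479) - 22228) = √((-65436*(-1/20245) - 10103*1/23479) - 22228) = √((65436/20245 - 10103/23479) - 22228) = √(1331836609/475332355 - 22228) = √(-10564355750331/475332355) = I*√5021580097862626259505/475332355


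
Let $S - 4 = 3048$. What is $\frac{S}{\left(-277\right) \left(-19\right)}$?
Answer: $\frac{3052}{5263} \approx 0.5799$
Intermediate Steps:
$S = 3052$ ($S = 4 + 3048 = 3052$)
$\frac{S}{\left(-277\right) \left(-19\right)} = \frac{3052}{\left(-277\right) \left(-19\right)} = \frac{3052}{5263}$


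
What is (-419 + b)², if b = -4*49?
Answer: 378225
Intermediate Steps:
b = -196
(-419 + b)² = (-419 - 196)² = (-615)² = 378225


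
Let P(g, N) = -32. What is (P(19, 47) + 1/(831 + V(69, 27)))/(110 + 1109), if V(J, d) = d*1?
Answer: -27455/1045902 ≈ -0.026250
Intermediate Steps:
V(J, d) = d
(P(19, 47) + 1/(831 + V(69, 27)))/(110 + 1109) = (-32 + 1/(831 + 27))/(110 + 1109) = (-32 + 1/858)/1219 = (-32 + 1/858)*(1/1219) = -27455/858*1/1219 = -27455/1045902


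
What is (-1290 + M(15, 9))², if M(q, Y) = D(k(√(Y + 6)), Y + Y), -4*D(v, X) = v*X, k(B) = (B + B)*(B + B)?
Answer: 2433600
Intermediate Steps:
k(B) = 4*B² (k(B) = (2*B)*(2*B) = 4*B²)
D(v, X) = -X*v/4 (D(v, X) = -v*X/4 = -X*v/4)
M(q, Y) = -Y*(24 + 4*Y)/2 (M(q, Y) = -(Y + Y)*4*(√(Y + 6))²/4 = -2*Y*4*(√(6 + Y))²/4 = -2*Y*4*(6 + Y)/4 = -2*Y*(24 + 4*Y)/4 = -Y*(24 + 4*Y)/2)
(-1290 + M(15, 9))² = (-1290 - 2*9*(6 + 9))² = (-1290 - 2*9*15)² = (-1290 - 270)² = (-1560)² = 2433600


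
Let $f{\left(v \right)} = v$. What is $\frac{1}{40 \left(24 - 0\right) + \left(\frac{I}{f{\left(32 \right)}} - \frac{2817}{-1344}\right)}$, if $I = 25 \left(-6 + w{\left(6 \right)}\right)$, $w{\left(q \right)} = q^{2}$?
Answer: $\frac{448}{441519} \approx 0.0010147$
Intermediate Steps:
$I = 750$ ($I = 25 \left(-6 + 6^{2}\right) = 25 \left(-6 + 36\right) = 25 \cdot 30 = 750$)
$\frac{1}{40 \left(24 - 0\right) + \left(\frac{I}{f{\left(32 \right)}} - \frac{2817}{-1344}\right)} = \frac{1}{40 \left(24 - 0\right) + \left(\frac{750}{32} - \frac{2817}{-1344}\right)} = \frac{1}{40 \left(24 + \left(-25 + 25\right)\right) + \left(750 \cdot \frac{1}{32} - - \frac{939}{448}\right)} = \frac{1}{40 \left(24 + 0\right) + \left(\frac{375}{16} + \frac{939}{448}\right)} = \frac{1}{40 \cdot 24 + \frac{11439}{448}} = \frac{1}{960 + \frac{11439}{448}} = \frac{1}{\frac{441519}{448}} = \frac{448}{441519}$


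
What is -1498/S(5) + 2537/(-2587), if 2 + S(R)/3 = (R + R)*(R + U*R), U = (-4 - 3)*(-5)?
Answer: -8779952/6977139 ≈ -1.2584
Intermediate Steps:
U = 35 (U = -7*(-5) = 35)
S(R) = -6 + 216*R² (S(R) = -6 + 3*((R + R)*(R + 35*R)) = -6 + 3*((2*R)*(36*R)) = -6 + 3*(72*R²) = -6 + 216*R²)
-1498/S(5) + 2537/(-2587) = -1498/(-6 + 216*5²) + 2537/(-2587) = -1498/(-6 + 216*25) + 2537*(-1/2587) = -1498/(-6 + 5400) - 2537/2587 = -1498/5394 - 2537/2587 = -1498*1/5394 - 2537/2587 = -749/2697 - 2537/2587 = -8779952/6977139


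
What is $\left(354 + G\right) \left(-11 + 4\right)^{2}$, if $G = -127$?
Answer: $11123$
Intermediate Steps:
$\left(354 + G\right) \left(-11 + 4\right)^{2} = \left(354 - 127\right) \left(-11 + 4\right)^{2} = 227 \left(-7\right)^{2} = 227 \cdot 49 = 11123$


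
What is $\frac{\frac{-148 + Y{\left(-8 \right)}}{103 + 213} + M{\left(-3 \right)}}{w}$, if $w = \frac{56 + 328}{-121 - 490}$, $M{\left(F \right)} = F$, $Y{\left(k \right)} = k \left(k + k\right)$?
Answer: $\frac{73931}{15168} \approx 4.8741$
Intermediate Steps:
$Y{\left(k \right)} = 2 k^{2}$ ($Y{\left(k \right)} = k 2 k = 2 k^{2}$)
$w = - \frac{384}{611}$ ($w = \frac{384}{-611} = 384 \left(- \frac{1}{611}\right) = - \frac{384}{611} \approx -0.62848$)
$\frac{\frac{-148 + Y{\left(-8 \right)}}{103 + 213} + M{\left(-3 \right)}}{w} = \frac{\frac{-148 + 2 \left(-8\right)^{2}}{103 + 213} - 3}{- \frac{384}{611}} = \left(\frac{-148 + 2 \cdot 64}{316} - 3\right) \left(- \frac{611}{384}\right) = \left(\left(-148 + 128\right) \frac{1}{316} - 3\right) \left(- \frac{611}{384}\right) = \left(\left(-20\right) \frac{1}{316} - 3\right) \left(- \frac{611}{384}\right) = \left(- \frac{5}{79} - 3\right) \left(- \frac{611}{384}\right) = \left(- \frac{242}{79}\right) \left(- \frac{611}{384}\right) = \frac{73931}{15168}$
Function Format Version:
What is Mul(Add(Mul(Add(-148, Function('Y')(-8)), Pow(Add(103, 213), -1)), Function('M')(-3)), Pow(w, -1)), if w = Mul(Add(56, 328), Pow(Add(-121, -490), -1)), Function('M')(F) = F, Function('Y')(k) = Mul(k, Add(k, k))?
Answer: Rational(73931, 15168) ≈ 4.8741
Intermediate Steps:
Function('Y')(k) = Mul(2, Pow(k, 2)) (Function('Y')(k) = Mul(k, Mul(2, k)) = Mul(2, Pow(k, 2)))
w = Rational(-384, 611) (w = Mul(384, Pow(-611, -1)) = Mul(384, Rational(-1, 611)) = Rational(-384, 611) ≈ -0.62848)
Mul(Add(Mul(Add(-148, Function('Y')(-8)), Pow(Add(103, 213), -1)), Function('M')(-3)), Pow(w, -1)) = Mul(Add(Mul(Add(-148, Mul(2, Pow(-8, 2))), Pow(Add(103, 213), -1)), -3), Pow(Rational(-384, 611), -1)) = Mul(Add(Mul(Add(-148, Mul(2, 64)), Pow(316, -1)), -3), Rational(-611, 384)) = Mul(Add(Mul(Add(-148, 128), Rational(1, 316)), -3), Rational(-611, 384)) = Mul(Add(Mul(-20, Rational(1, 316)), -3), Rational(-611, 384)) = Mul(Add(Rational(-5, 79), -3), Rational(-611, 384)) = Mul(Rational(-242, 79), Rational(-611, 384)) = Rational(73931, 15168)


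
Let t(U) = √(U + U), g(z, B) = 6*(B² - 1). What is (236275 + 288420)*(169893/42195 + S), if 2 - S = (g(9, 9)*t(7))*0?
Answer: 8894734579/2813 ≈ 3.1620e+6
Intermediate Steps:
g(z, B) = -6 + 6*B² (g(z, B) = 6*(-1 + B²) = -6 + 6*B²)
t(U) = √2*√U (t(U) = √(2*U) = √2*√U)
S = 2 (S = 2 - (-6 + 6*9²)*(√2*√7)*0 = 2 - (-6 + 6*81)*√14*0 = 2 - (-6 + 486)*√14*0 = 2 - 480*√14*0 = 2 - 1*0 = 2 + 0 = 2)
(236275 + 288420)*(169893/42195 + S) = (236275 + 288420)*(169893/42195 + 2) = 524695*(169893*(1/42195) + 2) = 524695*(56631/14065 + 2) = 524695*(84761/14065) = 8894734579/2813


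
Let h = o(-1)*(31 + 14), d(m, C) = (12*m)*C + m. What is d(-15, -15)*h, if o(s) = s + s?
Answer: -241650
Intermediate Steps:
o(s) = 2*s
d(m, C) = m + 12*C*m (d(m, C) = 12*C*m + m = m + 12*C*m)
h = -90 (h = (2*(-1))*(31 + 14) = -2*45 = -90)
d(-15, -15)*h = -15*(1 + 12*(-15))*(-90) = -15*(1 - 180)*(-90) = -15*(-179)*(-90) = 2685*(-90) = -241650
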